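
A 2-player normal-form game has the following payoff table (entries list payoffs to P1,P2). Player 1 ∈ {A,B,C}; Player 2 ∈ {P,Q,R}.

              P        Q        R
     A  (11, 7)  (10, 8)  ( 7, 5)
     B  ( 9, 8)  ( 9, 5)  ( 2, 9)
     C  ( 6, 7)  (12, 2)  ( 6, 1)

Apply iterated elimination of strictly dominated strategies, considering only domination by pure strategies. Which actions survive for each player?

Remaining: P1:{A,C} P2:{P,Q}

P1 drop B (A beats it: P:11>9 Q:10>9 R:7>2)
P2 drop R (P beats it: A:7>5 C:7>1)
P1→{A,C} P2→{P,Q}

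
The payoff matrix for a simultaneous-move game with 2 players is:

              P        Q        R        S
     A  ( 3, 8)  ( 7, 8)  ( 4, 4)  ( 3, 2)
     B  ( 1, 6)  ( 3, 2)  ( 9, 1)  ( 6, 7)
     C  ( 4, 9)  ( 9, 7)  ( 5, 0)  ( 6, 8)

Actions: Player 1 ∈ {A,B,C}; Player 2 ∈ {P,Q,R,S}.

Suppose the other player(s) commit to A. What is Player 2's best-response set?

u_2(P vs A) = 8
u_2(Q vs A) = 8
u_2(R vs A) = 4
u_2(S vs A) = 2
max payoff 8 at {P,Q}

argmax u_2 = {P,Q}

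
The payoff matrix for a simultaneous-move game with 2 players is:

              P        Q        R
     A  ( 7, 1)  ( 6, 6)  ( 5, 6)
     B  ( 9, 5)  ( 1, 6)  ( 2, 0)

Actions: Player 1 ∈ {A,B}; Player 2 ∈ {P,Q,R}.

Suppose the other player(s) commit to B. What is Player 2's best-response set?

u_2(P vs B) = 5
u_2(Q vs B) = 6
u_2(R vs B) = 0
max payoff 6 at {Q}

BR_2 = {Q}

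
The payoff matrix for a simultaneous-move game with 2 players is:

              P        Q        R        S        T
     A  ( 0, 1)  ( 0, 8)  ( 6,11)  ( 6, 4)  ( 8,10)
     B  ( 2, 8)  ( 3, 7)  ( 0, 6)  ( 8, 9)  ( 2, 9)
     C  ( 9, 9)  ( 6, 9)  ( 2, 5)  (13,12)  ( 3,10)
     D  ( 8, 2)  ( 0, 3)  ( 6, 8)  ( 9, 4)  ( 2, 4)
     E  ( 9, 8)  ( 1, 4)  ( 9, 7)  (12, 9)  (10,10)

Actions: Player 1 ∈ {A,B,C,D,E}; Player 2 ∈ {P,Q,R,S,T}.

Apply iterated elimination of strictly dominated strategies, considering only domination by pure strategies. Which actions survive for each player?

Remaining: P1:{C,E} P2:{S,T}

P1 drop A (E beats it: P:9>0 Q:1>0 R:9>6 S:12>6 T:10>8)
P1 drop B (C beats it: P:9>2 Q:6>3 R:2>0 S:13>8 T:3>2)
P1 drop D (E beats it: P:9>8 Q:1>0 R:9>6 S:12>9 T:10>2)
P2 drop P (S beats it: C:12>9 E:9>8)
P2 drop Q (S beats it: C:12>9 E:9>4)
P2 drop R (S beats it: C:12>5 E:9>7)
P1→{C,E} P2→{S,T}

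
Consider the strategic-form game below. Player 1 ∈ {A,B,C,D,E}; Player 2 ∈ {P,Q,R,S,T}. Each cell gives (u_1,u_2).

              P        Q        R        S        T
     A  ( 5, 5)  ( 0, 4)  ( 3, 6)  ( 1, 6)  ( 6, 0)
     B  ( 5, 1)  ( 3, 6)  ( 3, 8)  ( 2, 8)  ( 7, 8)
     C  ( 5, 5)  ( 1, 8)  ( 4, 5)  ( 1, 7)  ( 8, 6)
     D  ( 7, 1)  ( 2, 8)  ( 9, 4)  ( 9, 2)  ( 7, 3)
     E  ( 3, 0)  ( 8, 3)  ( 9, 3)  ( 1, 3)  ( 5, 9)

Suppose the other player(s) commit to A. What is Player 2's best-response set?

P2 best: {R,S}

u_2(P vs A) = 5
u_2(Q vs A) = 4
u_2(R vs A) = 6
u_2(S vs A) = 6
u_2(T vs A) = 0
max payoff 6 at {R,S}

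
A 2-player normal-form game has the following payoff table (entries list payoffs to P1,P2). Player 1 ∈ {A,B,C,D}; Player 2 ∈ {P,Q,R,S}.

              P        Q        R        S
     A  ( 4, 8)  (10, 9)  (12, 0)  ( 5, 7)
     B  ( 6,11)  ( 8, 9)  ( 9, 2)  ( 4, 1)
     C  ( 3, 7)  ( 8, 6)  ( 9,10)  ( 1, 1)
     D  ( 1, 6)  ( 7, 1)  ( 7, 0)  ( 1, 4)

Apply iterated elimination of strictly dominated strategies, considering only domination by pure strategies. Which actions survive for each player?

P1 drop C (A beats it: P:4>3 Q:10>8 R:12>9 S:5>1)
P1 drop D (A beats it: P:4>1 Q:10>7 R:12>7 S:5>1)
P2 drop R (P beats it: A:8>0 B:11>2)
P2 drop S (P beats it: A:8>7 B:11>1)
P1→{A,B} P2→{P,Q}

Survivors P1:{A,B} P2:{P,Q}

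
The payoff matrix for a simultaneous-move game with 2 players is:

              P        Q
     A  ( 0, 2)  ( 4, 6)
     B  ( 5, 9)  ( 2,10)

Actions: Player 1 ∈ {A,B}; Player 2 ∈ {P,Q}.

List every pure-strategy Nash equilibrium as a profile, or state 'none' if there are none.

(A,P): not NE [P1→B gives 5>0; P2→Q gives 6>2]
(A,Q): NE
(B,P): not NE [P2→Q gives 10>9]
(B,Q): not NE [P1→A gives 4>2]

NE set: (A,Q)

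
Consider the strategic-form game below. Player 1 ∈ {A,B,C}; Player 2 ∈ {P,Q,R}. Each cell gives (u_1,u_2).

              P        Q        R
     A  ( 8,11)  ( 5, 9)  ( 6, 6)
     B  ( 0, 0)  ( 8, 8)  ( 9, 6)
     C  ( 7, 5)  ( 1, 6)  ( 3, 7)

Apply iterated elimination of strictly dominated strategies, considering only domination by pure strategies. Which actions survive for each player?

P1 drop C (A beats it: P:8>7 Q:5>1 R:6>3)
P2 drop R (Q beats it: A:9>6 B:8>6)
P1→{A,B} P2→{P,Q}

Survivors P1:{A,B} P2:{P,Q}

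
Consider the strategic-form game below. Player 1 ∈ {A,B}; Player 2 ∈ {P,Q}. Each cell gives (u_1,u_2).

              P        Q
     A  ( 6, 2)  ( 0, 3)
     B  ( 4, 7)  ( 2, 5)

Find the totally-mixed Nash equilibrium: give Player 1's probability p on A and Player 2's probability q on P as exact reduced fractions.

p=2/3, q=1/2

P1 indiff ⇒ q·6+(1-q)·0 = q·4+(1-q)·2 ⇒ q(2) = (1-q)(2) ⇒ q = 1/2
P2 indiff ⇒ p·2+(1-p)·7 = p·3+(1-p)·5 ⇒ p(-1) = (1-p)(-2) ⇒ p = 2/3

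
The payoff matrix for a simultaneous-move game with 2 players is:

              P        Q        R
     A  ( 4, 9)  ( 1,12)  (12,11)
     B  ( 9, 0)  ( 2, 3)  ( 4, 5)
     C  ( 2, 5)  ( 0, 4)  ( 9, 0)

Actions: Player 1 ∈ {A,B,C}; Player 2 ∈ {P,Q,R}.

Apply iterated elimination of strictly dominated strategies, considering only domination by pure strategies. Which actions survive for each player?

Survivors P1:{A,B} P2:{Q,R}

P1 drop C (A beats it: P:4>2 Q:1>0 R:12>9)
P2 drop P (Q beats it: A:12>9 B:3>0)
P1→{A,B} P2→{Q,R}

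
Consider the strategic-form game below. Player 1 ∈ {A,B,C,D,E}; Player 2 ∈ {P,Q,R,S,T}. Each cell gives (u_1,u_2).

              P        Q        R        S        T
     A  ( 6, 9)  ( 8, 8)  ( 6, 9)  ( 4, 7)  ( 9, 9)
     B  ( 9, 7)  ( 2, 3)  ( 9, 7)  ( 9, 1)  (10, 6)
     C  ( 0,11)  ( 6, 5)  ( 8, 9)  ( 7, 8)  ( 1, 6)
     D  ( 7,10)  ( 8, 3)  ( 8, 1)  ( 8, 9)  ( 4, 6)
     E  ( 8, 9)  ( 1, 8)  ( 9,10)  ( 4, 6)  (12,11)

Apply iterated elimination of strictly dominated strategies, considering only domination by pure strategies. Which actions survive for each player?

P2 drop Q (P beats it: A:9>8 B:7>3 C:11>5 D:10>3 E:9>8)
P1 drop A (B beats it: P:9>6 R:9>6 S:9>4 T:10>9)
P1 drop C (B beats it: P:9>0 R:9>8 S:9>7 T:10>1)
P1 drop D (B beats it: P:9>7 R:9>8 S:9>8 T:10>4)
P2 drop S (P beats it: B:7>1 E:9>6)
P1→{B,E} P2→{P,R,T}

Survivors P1:{B,E} P2:{P,R,T}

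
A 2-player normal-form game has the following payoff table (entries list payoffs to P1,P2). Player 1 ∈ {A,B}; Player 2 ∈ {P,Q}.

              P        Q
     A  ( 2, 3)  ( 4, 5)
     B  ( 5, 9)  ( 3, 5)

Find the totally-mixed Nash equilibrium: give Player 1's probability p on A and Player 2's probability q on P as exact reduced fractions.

P1 indiff ⇒ q·2+(1-q)·4 = q·5+(1-q)·3 ⇒ q(-3) = (1-q)(-1) ⇒ q = 1/4
P2 indiff ⇒ p·3+(1-p)·9 = p·5+(1-p)·5 ⇒ p(-2) = (1-p)(-4) ⇒ p = 2/3

p=2/3, q=1/4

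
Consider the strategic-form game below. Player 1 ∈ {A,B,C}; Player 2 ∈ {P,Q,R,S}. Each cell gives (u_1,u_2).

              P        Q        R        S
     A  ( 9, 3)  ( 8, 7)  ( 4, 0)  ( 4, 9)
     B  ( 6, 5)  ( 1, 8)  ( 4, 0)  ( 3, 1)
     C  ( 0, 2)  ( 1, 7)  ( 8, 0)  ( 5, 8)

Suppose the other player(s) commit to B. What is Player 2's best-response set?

BR_2 = {Q}

u_2(P vs B) = 5
u_2(Q vs B) = 8
u_2(R vs B) = 0
u_2(S vs B) = 1
max payoff 8 at {Q}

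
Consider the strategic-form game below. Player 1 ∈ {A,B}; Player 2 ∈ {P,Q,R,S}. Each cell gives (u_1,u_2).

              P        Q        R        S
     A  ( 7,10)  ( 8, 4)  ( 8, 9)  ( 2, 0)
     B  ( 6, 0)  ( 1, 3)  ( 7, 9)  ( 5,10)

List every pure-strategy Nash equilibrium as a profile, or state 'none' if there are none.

Nash profiles: (A,P), (B,S)

(A,P): NE
(A,Q): not NE [P2→P gives 10>4]
(A,R): not NE [P2→P gives 10>9]
(A,S): not NE [P1→B gives 5>2; P2→P gives 10>0]
(B,P): not NE [P1→A gives 7>6; P2→S gives 10>0]
(B,Q): not NE [P1→A gives 8>1; P2→S gives 10>3]
(B,R): not NE [P1→A gives 8>7; P2→S gives 10>9]
(B,S): NE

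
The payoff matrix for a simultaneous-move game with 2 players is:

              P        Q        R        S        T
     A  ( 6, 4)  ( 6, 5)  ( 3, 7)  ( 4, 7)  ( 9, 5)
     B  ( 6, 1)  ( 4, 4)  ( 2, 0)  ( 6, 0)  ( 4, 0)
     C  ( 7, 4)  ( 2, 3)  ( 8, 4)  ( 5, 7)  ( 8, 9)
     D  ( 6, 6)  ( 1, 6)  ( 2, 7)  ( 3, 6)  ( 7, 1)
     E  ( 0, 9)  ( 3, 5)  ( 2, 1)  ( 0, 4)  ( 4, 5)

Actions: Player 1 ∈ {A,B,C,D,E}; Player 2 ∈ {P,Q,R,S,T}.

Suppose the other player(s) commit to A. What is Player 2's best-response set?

u_2(P vs A) = 4
u_2(Q vs A) = 5
u_2(R vs A) = 7
u_2(S vs A) = 7
u_2(T vs A) = 5
max payoff 7 at {R,S}

P2 best: {R,S}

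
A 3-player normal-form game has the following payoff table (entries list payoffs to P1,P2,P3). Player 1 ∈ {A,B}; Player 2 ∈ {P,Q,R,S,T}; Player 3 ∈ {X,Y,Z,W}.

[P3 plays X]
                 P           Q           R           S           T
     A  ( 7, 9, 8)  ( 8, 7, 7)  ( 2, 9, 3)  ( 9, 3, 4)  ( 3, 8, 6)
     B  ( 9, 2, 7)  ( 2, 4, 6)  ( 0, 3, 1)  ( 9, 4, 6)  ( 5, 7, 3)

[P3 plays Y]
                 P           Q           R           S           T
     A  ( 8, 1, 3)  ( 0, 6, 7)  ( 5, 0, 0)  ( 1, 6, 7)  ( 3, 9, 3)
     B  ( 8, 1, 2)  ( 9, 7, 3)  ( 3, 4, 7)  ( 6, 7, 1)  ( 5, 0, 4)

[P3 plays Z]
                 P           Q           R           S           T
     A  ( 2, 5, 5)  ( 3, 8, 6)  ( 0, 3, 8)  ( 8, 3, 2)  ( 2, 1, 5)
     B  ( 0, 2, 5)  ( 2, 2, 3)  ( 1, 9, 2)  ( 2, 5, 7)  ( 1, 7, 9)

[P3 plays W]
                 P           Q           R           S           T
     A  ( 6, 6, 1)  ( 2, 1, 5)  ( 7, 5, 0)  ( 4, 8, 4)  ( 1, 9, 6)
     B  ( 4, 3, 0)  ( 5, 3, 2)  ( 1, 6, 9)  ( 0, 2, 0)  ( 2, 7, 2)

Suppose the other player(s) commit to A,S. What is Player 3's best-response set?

P3 best: {Y}

u_3(X vs A,S) = 4
u_3(Y vs A,S) = 7
u_3(Z vs A,S) = 2
u_3(W vs A,S) = 4
max payoff 7 at {Y}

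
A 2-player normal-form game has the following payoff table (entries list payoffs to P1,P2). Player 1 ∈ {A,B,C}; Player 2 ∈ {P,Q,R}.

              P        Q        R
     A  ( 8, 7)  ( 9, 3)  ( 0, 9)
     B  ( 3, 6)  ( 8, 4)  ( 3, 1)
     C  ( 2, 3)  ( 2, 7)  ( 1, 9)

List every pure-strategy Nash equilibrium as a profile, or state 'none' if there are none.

(A,P): not NE [P2→R gives 9>7]
(A,Q): not NE [P2→R gives 9>3]
(A,R): not NE [P1→B gives 3>0]
(B,P): not NE [P1→A gives 8>3]
(B,Q): not NE [P1→A gives 9>8; P2→P gives 6>4]
(B,R): not NE [P2→P gives 6>1]
(C,P): not NE [P1→A gives 8>2; P2→R gives 9>3]
(C,Q): not NE [P1→A gives 9>2; P2→R gives 9>7]
(C,R): not NE [P1→B gives 3>1]

Equilibria: none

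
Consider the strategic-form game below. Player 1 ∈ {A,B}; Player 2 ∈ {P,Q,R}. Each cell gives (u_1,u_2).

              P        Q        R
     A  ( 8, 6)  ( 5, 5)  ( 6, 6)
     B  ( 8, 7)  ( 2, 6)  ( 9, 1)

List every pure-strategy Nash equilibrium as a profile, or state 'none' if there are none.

NE set: (A,P), (B,P)

(A,P): NE
(A,Q): not NE [P2→R gives 6>5]
(A,R): not NE [P1→B gives 9>6]
(B,P): NE
(B,Q): not NE [P1→A gives 5>2; P2→P gives 7>6]
(B,R): not NE [P2→P gives 7>1]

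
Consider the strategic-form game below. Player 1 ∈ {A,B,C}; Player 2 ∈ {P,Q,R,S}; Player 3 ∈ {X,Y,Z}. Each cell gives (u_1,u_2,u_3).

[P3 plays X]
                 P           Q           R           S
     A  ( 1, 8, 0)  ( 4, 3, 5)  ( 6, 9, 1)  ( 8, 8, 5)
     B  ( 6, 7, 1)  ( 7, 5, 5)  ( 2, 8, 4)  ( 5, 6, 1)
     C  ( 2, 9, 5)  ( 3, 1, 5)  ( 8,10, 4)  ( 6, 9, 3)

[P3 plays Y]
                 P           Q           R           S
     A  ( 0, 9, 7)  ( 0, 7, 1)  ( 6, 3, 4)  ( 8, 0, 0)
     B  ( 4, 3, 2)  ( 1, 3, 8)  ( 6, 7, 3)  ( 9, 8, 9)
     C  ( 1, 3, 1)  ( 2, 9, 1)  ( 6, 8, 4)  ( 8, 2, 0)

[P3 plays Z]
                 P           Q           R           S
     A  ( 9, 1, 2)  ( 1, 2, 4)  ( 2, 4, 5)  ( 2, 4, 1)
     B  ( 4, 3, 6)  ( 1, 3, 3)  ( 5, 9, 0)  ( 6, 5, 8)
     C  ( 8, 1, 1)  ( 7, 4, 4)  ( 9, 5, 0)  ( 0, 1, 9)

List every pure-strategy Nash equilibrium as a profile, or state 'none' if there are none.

Nash profiles: (B,S,Y), (C,R,X)

(A,P,X): not NE [P1→B gives 6>1; P2→R gives 9>8; P3→Y gives 7>0]
(A,P,Y): not NE [P1→B gives 4>0]
(A,P,Z): not NE [P2→S gives 4>1; P3→Y gives 7>2]
(A,Q,X): not NE [P1→B gives 7>4; P2→R gives 9>3]
(A,Q,Y): not NE [P1→C gives 2>0; P2→P gives 9>7; P3→X gives 5>1]
(A,Q,Z): not NE [P1→C gives 7>1; P2→S gives 4>2; P3→X gives 5>4]
(A,R,X): not NE [P1→C gives 8>6; P3→Z gives 5>1]
(A,R,Y): not NE [P2→P gives 9>3; P3→Z gives 5>4]
(A,R,Z): not NE [P1→C gives 9>2]
(A,S,X): not NE [P2→R gives 9>8]
(A,S,Y): not NE [P1→B gives 9>8; P2→P gives 9>0; P3→X gives 5>0]
(A,S,Z): not NE [P1→B gives 6>2; P3→X gives 5>1]
(B,P,X): not NE [P2→R gives 8>7; P3→Z gives 6>1]
(B,P,Y): not NE [P2→S gives 8>3; P3→Z gives 6>2]
(B,P,Z): not NE [P1→A gives 9>4; P2→R gives 9>3]
(B,Q,X): not NE [P2→R gives 8>5; P3→Y gives 8>5]
(B,Q,Y): not NE [P1→C gives 2>1; P2→S gives 8>3]
(B,Q,Z): not NE [P1→C gives 7>1; P2→R gives 9>3; P3→Y gives 8>3]
(B,R,X): not NE [P1→C gives 8>2]
(B,R,Y): not NE [P2→S gives 8>7; P3→X gives 4>3]
(B,R,Z): not NE [P1→C gives 9>5; P3→X gives 4>0]
(B,S,X): not NE [P1→A gives 8>5; P2→R gives 8>6; P3→Y gives 9>1]
(B,S,Y): NE
(B,S,Z): not NE [P2→R gives 9>5; P3→Y gives 9>8]
(C,P,X): not NE [P1→B gives 6>2; P2→R gives 10>9]
(C,P,Y): not NE [P1→B gives 4>1; P2→Q gives 9>3; P3→X gives 5>1]
(C,P,Z): not NE [P1→A gives 9>8; P2→R gives 5>1; P3→X gives 5>1]
(C,Q,X): not NE [P1→B gives 7>3; P2→R gives 10>1]
(C,Q,Y): not NE [P3→X gives 5>1]
(C,Q,Z): not NE [P2→R gives 5>4; P3→X gives 5>4]
(C,R,X): NE
(C,R,Y): not NE [P2→Q gives 9>8]
(C,R,Z): not NE [P3→Y gives 4>0]
(C,S,X): not NE [P1→A gives 8>6; P2→R gives 10>9; P3→Z gives 9>3]
(C,S,Y): not NE [P1→B gives 9>8; P2→Q gives 9>2; P3→Z gives 9>0]
(C,S,Z): not NE [P1→B gives 6>0; P2→R gives 5>1]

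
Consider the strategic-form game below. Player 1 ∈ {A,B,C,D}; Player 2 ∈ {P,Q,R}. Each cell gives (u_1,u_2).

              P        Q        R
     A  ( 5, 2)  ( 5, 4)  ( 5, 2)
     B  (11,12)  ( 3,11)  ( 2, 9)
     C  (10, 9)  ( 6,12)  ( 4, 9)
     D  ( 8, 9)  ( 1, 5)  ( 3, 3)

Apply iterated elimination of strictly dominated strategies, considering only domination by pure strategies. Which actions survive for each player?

P1 drop D (C beats it: P:10>8 Q:6>1 R:4>3)
P2 drop R (Q beats it: A:4>2 B:11>9 C:12>9)
P1 drop A (C beats it: P:10>5 Q:6>5)
P1→{B,C} P2→{P,Q}

Survivors P1:{B,C} P2:{P,Q}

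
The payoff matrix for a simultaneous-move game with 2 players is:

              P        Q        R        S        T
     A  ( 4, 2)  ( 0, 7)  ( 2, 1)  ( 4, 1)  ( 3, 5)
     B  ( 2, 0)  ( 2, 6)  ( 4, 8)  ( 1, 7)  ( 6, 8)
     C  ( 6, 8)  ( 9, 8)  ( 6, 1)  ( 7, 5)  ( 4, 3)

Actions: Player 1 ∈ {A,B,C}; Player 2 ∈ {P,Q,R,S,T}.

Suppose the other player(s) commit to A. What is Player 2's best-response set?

argmax u_2 = {Q}

u_2(P vs A) = 2
u_2(Q vs A) = 7
u_2(R vs A) = 1
u_2(S vs A) = 1
u_2(T vs A) = 5
max payoff 7 at {Q}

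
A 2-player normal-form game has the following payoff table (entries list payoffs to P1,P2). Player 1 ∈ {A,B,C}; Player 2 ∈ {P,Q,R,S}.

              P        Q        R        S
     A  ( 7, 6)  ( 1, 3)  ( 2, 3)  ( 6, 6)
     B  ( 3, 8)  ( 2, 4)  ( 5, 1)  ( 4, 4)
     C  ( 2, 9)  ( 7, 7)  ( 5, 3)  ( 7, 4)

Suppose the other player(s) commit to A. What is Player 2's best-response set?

u_2(P vs A) = 6
u_2(Q vs A) = 3
u_2(R vs A) = 3
u_2(S vs A) = 6
max payoff 6 at {P,S}

P2 best: {P,S}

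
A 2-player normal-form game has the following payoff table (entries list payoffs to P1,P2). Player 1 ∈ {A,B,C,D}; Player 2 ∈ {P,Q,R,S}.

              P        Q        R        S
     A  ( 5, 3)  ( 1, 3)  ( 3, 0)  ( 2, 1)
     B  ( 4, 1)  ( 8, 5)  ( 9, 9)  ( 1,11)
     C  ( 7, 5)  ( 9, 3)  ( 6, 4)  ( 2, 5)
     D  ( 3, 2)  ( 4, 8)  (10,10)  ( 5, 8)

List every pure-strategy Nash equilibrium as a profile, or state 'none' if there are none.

(A,P): not NE [P1→C gives 7>5]
(A,Q): not NE [P1→C gives 9>1]
(A,R): not NE [P1→D gives 10>3; P2→Q gives 3>0]
(A,S): not NE [P1→D gives 5>2; P2→Q gives 3>1]
(B,P): not NE [P1→C gives 7>4; P2→S gives 11>1]
(B,Q): not NE [P1→C gives 9>8; P2→S gives 11>5]
(B,R): not NE [P1→D gives 10>9; P2→S gives 11>9]
(B,S): not NE [P1→D gives 5>1]
(C,P): NE
(C,Q): not NE [P2→S gives 5>3]
(C,R): not NE [P1→D gives 10>6; P2→S gives 5>4]
(C,S): not NE [P1→D gives 5>2]
(D,P): not NE [P1→C gives 7>3; P2→R gives 10>2]
(D,Q): not NE [P1→C gives 9>4; P2→R gives 10>8]
(D,R): NE
(D,S): not NE [P2→R gives 10>8]

NE set: (C,P), (D,R)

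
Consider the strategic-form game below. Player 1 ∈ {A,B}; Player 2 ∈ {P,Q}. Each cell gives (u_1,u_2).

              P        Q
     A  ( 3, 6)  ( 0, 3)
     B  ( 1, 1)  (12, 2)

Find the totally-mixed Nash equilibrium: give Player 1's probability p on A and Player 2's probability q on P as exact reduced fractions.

(p,q) = (1/4, 6/7)

P1 indiff ⇒ q·3+(1-q)·0 = q·1+(1-q)·12 ⇒ q(2) = (1-q)(12) ⇒ q = 6/7
P2 indiff ⇒ p·6+(1-p)·1 = p·3+(1-p)·2 ⇒ p(3) = (1-p)(1) ⇒ p = 1/4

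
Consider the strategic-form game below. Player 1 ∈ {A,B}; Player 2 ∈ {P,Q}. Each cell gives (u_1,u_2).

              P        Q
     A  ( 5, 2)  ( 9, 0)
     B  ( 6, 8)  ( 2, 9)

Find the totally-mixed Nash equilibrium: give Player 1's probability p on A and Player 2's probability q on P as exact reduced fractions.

P1 mixes 1/3 on A; P2 mixes 7/8 on P

P1 indiff ⇒ q·5+(1-q)·9 = q·6+(1-q)·2 ⇒ q(-1) = (1-q)(-7) ⇒ q = 7/8
P2 indiff ⇒ p·2+(1-p)·8 = p·0+(1-p)·9 ⇒ p(2) = (1-p)(1) ⇒ p = 1/3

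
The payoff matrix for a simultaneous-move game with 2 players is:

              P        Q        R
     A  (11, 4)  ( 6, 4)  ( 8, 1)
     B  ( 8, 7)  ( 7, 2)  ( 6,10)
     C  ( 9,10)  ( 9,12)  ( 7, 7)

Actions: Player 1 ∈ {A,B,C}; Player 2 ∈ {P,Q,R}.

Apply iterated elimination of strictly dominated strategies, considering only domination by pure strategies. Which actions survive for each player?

Remaining: P1:{A,C} P2:{P,Q}

P1 drop B (C beats it: P:9>8 Q:9>7 R:7>6)
P2 drop R (P beats it: A:4>1 C:10>7)
P1→{A,C} P2→{P,Q}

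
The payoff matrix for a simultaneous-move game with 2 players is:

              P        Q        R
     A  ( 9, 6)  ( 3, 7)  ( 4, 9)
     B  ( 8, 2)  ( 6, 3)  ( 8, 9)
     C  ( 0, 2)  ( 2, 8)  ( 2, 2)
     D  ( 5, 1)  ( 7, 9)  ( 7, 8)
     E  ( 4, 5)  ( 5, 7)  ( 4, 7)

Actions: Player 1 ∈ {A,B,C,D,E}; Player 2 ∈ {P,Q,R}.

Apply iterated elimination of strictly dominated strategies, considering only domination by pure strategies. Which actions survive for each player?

P1 drop C (A beats it: P:9>0 Q:3>2 R:4>2)
P1 drop E (B beats it: P:8>4 Q:6>5 R:8>4)
P2 drop P (Q beats it: A:7>6 B:3>2 D:9>1)
P1 drop A (B beats it: Q:6>3 R:8>4)
P1→{B,D} P2→{Q,R}

Remaining: P1:{B,D} P2:{Q,R}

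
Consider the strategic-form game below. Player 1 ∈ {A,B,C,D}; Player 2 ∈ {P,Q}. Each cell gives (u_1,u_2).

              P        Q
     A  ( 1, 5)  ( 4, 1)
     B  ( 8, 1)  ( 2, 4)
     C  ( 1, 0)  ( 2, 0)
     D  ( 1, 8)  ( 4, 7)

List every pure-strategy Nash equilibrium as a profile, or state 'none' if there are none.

(A,P): not NE [P1→B gives 8>1]
(A,Q): not NE [P2→P gives 5>1]
(B,P): not NE [P2→Q gives 4>1]
(B,Q): not NE [P1→D gives 4>2]
(C,P): not NE [P1→B gives 8>1]
(C,Q): not NE [P1→D gives 4>2]
(D,P): not NE [P1→B gives 8>1]
(D,Q): not NE [P2→P gives 8>7]

PSNE: ∅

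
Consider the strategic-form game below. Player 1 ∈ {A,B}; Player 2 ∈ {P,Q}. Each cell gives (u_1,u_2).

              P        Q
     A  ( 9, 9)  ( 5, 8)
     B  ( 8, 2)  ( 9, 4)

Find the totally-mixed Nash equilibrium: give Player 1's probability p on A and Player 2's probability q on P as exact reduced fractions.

P1 indiff ⇒ q·9+(1-q)·5 = q·8+(1-q)·9 ⇒ q(1) = (1-q)(4) ⇒ q = 4/5
P2 indiff ⇒ p·9+(1-p)·2 = p·8+(1-p)·4 ⇒ p(1) = (1-p)(2) ⇒ p = 2/3

(p,q) = (2/3, 4/5)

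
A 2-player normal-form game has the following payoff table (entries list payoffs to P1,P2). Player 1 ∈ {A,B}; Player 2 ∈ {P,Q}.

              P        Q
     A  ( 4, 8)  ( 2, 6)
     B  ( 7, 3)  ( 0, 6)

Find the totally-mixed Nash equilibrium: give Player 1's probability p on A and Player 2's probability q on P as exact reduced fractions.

P1 mixes 3/5 on A; P2 mixes 2/5 on P

P1 indiff ⇒ q·4+(1-q)·2 = q·7+(1-q)·0 ⇒ q(-3) = (1-q)(-2) ⇒ q = 2/5
P2 indiff ⇒ p·8+(1-p)·3 = p·6+(1-p)·6 ⇒ p(2) = (1-p)(3) ⇒ p = 3/5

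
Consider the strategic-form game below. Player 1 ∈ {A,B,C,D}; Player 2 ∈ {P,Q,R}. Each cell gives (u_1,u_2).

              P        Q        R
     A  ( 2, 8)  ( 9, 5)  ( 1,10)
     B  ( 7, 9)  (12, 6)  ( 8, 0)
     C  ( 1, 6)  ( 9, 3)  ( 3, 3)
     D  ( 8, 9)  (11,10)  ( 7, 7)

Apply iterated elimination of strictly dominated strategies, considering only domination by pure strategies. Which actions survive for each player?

P1 drop A (B beats it: P:7>2 Q:12>9 R:8>1)
P1 drop C (B beats it: P:7>1 Q:12>9 R:8>3)
P2 drop R (P beats it: B:9>0 D:9>7)
P1→{B,D} P2→{P,Q}

Survivors P1:{B,D} P2:{P,Q}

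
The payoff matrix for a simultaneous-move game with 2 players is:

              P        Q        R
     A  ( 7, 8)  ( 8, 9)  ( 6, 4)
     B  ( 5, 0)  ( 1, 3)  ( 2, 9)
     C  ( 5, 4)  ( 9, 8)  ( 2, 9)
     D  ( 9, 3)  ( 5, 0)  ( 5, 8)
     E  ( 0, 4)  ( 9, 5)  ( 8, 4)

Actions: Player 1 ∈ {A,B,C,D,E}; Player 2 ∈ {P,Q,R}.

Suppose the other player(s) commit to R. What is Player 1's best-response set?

P1 best: {E}

u_1(A vs R) = 6
u_1(B vs R) = 2
u_1(C vs R) = 2
u_1(D vs R) = 5
u_1(E vs R) = 8
max payoff 8 at {E}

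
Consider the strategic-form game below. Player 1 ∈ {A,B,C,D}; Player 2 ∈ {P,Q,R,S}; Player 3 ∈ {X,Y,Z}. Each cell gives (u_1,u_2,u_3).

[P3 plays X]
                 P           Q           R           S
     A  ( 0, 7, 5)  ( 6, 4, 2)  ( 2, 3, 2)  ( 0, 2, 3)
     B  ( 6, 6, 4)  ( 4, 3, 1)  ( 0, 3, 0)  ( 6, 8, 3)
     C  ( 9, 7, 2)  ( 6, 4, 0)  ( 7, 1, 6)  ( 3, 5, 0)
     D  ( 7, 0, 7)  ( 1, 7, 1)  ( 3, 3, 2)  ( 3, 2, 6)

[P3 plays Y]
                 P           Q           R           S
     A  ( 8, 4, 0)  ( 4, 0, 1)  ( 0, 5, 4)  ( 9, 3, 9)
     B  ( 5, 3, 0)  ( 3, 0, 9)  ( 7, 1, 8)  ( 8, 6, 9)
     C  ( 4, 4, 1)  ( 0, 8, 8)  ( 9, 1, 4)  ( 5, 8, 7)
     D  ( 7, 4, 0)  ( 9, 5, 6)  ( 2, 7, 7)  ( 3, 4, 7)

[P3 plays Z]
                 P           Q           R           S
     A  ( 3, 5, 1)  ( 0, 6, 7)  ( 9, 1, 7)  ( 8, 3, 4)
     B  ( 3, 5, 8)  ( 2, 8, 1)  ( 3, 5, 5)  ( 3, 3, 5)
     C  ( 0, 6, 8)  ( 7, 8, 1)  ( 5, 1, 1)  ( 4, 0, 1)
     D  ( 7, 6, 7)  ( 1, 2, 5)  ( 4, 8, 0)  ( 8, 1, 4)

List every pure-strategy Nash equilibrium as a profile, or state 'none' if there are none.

(A,P,X): not NE [P1→C gives 9>0]
(A,P,Y): not NE [P2→R gives 5>4; P3→X gives 5>0]
(A,P,Z): not NE [P1→D gives 7>3; P2→Q gives 6>5; P3→X gives 5>1]
(A,Q,X): not NE [P2→P gives 7>4; P3→Z gives 7>2]
(A,Q,Y): not NE [P1→D gives 9>4; P2→R gives 5>0; P3→Z gives 7>1]
(A,Q,Z): not NE [P1→C gives 7>0]
(A,R,X): not NE [P1→C gives 7>2; P2→P gives 7>3; P3→Z gives 7>2]
(A,R,Y): not NE [P1→C gives 9>0; P3→Z gives 7>4]
(A,R,Z): not NE [P2→Q gives 6>1]
(A,S,X): not NE [P1→B gives 6>0; P2→P gives 7>2; P3→Y gives 9>3]
(A,S,Y): not NE [P2→R gives 5>3]
(A,S,Z): not NE [P2→Q gives 6>3; P3→Y gives 9>4]
(B,P,X): not NE [P1→C gives 9>6; P2→S gives 8>6; P3→Z gives 8>4]
(B,P,Y): not NE [P1→A gives 8>5; P2→S gives 6>3; P3→Z gives 8>0]
(B,P,Z): not NE [P1→D gives 7>3; P2→Q gives 8>5]
(B,Q,X): not NE [P1→C gives 6>4; P2→S gives 8>3; P3→Y gives 9>1]
(B,Q,Y): not NE [P1→D gives 9>3; P2→S gives 6>0]
(B,Q,Z): not NE [P1→C gives 7>2; P3→Y gives 9>1]
(B,R,X): not NE [P1→C gives 7>0; P2→S gives 8>3; P3→Y gives 8>0]
(B,R,Y): not NE [P1→C gives 9>7; P2→S gives 6>1]
(B,R,Z): not NE [P1→A gives 9>3; P2→Q gives 8>5; P3→Y gives 8>5]
(B,S,X): not NE [P3→Y gives 9>3]
(B,S,Y): not NE [P1→A gives 9>8]
(B,S,Z): not NE [P1→D gives 8>3; P2→Q gives 8>3; P3→Y gives 9>5]
(C,P,X): not NE [P3→Z gives 8>2]
(C,P,Y): not NE [P1→A gives 8>4; P2→S gives 8>4; P3→Z gives 8>1]
(C,P,Z): not NE [P1→D gives 7>0; P2→Q gives 8>6]
(C,Q,X): not NE [P2→P gives 7>4; P3→Y gives 8>0]
(C,Q,Y): not NE [P1→D gives 9>0]
(C,Q,Z): not NE [P3→Y gives 8>1]
(C,R,X): not NE [P2→P gives 7>1]
(C,R,Y): not NE [P2→S gives 8>1; P3→X gives 6>4]
(C,R,Z): not NE [P1→A gives 9>5; P2→Q gives 8>1; P3→X gives 6>1]
(C,S,X): not NE [P1→B gives 6>3; P2→P gives 7>5; P3→Y gives 7>0]
(C,S,Y): not NE [P1→A gives 9>5]
(C,S,Z): not NE [P1→D gives 8>4; P2→Q gives 8>0; P3→Y gives 7>1]
(D,P,X): not NE [P1→C gives 9>7; P2→Q gives 7>0]
(D,P,Y): not NE [P1→A gives 8>7; P2→R gives 7>4; P3→Z gives 7>0]
(D,P,Z): not NE [P2→R gives 8>6]
(D,Q,X): not NE [P1→C gives 6>1; P3→Y gives 6>1]
(D,Q,Y): not NE [P2→R gives 7>5]
(D,Q,Z): not NE [P1→C gives 7>1; P2→R gives 8>2; P3→Y gives 6>5]
(D,R,X): not NE [P1→C gives 7>3; P2→Q gives 7>3; P3→Y gives 7>2]
(D,R,Y): not NE [P1→C gives 9>2]
(D,R,Z): not NE [P1→A gives 9>4; P3→Y gives 7>0]
(D,S,X): not NE [P1→B gives 6>3; P2→Q gives 7>2; P3→Y gives 7>6]
(D,S,Y): not NE [P1→A gives 9>3; P2→R gives 7>4]
(D,S,Z): not NE [P2→R gives 8>1; P3→Y gives 7>4]

No pure NE.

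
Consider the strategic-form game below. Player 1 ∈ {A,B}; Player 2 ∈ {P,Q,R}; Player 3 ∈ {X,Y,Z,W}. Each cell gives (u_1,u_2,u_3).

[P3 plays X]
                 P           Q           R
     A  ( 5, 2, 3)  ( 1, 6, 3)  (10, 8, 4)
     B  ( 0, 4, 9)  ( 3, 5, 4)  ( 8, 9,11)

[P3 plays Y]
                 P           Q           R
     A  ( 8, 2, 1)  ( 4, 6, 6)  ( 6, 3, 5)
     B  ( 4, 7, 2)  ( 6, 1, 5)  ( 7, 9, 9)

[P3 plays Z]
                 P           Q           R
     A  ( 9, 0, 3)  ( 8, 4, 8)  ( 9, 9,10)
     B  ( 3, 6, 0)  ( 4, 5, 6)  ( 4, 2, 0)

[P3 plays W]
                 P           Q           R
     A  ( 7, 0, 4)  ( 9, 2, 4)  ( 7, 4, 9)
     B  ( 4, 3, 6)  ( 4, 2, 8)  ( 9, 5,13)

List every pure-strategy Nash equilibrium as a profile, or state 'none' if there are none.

(A,P,X): not NE [P2→R gives 8>2; P3→W gives 4>3]
(A,P,Y): not NE [P2→Q gives 6>2; P3→W gives 4>1]
(A,P,Z): not NE [P2→R gives 9>0; P3→W gives 4>3]
(A,P,W): not NE [P2→R gives 4>0]
(A,Q,X): not NE [P1→B gives 3>1; P2→R gives 8>6; P3→Z gives 8>3]
(A,Q,Y): not NE [P1→B gives 6>4; P3→Z gives 8>6]
(A,Q,Z): not NE [P2→R gives 9>4]
(A,Q,W): not NE [P2→R gives 4>2; P3→Z gives 8>4]
(A,R,X): not NE [P3→Z gives 10>4]
(A,R,Y): not NE [P1→B gives 7>6; P2→Q gives 6>3; P3→Z gives 10>5]
(A,R,Z): NE
(A,R,W): not NE [P1→B gives 9>7; P3→Z gives 10>9]
(B,P,X): not NE [P1→A gives 5>0; P2→R gives 9>4]
(B,P,Y): not NE [P1→A gives 8>4; P2→R gives 9>7; P3→X gives 9>2]
(B,P,Z): not NE [P1→A gives 9>3; P3→X gives 9>0]
(B,P,W): not NE [P1→A gives 7>4; P2→R gives 5>3; P3→X gives 9>6]
(B,Q,X): not NE [P2→R gives 9>5; P3→W gives 8>4]
(B,Q,Y): not NE [P2→R gives 9>1; P3→W gives 8>5]
(B,Q,Z): not NE [P1→A gives 8>4; P2→P gives 6>5; P3→W gives 8>6]
(B,Q,W): not NE [P1→A gives 9>4; P2→R gives 5>2]
(B,R,X): not NE [P1→A gives 10>8; P3→W gives 13>11]
(B,R,Y): not NE [P3→W gives 13>9]
(B,R,Z): not NE [P1→A gives 9>4; P2→P gives 6>2; P3→W gives 13>0]
(B,R,W): NE

Nash profiles: (A,R,Z), (B,R,W)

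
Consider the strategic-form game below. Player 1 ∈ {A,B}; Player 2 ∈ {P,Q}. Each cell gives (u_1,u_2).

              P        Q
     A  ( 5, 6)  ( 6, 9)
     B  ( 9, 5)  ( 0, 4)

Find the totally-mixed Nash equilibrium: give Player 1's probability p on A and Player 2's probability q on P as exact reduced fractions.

P1 indiff ⇒ q·5+(1-q)·6 = q·9+(1-q)·0 ⇒ q(-4) = (1-q)(-6) ⇒ q = 3/5
P2 indiff ⇒ p·6+(1-p)·5 = p·9+(1-p)·4 ⇒ p(-3) = (1-p)(-1) ⇒ p = 1/4

p=1/4, q=3/5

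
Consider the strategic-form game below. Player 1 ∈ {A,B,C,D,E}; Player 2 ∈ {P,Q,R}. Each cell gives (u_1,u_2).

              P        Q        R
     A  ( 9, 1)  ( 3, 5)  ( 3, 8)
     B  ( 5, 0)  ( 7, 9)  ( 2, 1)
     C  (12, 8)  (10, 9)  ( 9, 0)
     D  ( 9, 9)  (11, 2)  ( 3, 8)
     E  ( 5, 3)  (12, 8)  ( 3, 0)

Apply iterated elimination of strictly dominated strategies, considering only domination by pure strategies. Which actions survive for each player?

IESDS → P1:{C,D,E} P2:{P,Q}

P1 drop A (C beats it: P:12>9 Q:10>3 R:9>3)
P1 drop B (C beats it: P:12>5 Q:10>7 R:9>2)
P2 drop R (P beats it: C:8>0 D:9>8 E:3>0)
P1→{C,D,E} P2→{P,Q}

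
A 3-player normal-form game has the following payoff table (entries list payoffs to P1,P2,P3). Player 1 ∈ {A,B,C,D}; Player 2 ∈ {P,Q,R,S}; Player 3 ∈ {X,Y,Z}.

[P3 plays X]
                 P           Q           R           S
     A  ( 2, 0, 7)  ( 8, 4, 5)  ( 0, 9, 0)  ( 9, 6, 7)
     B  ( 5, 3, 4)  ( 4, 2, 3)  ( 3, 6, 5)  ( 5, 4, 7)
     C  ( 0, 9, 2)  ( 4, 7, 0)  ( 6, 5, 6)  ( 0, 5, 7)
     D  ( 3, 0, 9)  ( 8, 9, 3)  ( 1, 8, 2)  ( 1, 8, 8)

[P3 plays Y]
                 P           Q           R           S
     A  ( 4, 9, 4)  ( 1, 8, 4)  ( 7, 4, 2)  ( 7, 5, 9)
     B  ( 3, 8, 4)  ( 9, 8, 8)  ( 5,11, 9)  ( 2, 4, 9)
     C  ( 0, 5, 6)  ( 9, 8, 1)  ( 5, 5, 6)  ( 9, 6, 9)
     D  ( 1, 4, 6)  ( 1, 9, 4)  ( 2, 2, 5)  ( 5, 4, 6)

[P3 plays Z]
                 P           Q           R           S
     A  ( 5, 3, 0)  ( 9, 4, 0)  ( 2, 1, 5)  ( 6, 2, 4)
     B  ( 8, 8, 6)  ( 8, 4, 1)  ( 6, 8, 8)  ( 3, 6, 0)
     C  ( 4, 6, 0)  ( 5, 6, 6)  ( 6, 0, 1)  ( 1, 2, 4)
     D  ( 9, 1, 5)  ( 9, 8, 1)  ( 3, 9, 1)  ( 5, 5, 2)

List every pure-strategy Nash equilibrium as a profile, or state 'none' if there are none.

(A,P,X): not NE [P1→B gives 5>2; P2→R gives 9>0]
(A,P,Y): not NE [P3→X gives 7>4]
(A,P,Z): not NE [P1→D gives 9>5; P2→Q gives 4>3; P3→X gives 7>0]
(A,Q,X): not NE [P2→R gives 9>4]
(A,Q,Y): not NE [P1→C gives 9>1; P2→P gives 9>8; P3→X gives 5>4]
(A,Q,Z): not NE [P3→X gives 5>0]
(A,R,X): not NE [P1→C gives 6>0; P3→Z gives 5>0]
(A,R,Y): not NE [P2→P gives 9>4; P3→Z gives 5>2]
(A,R,Z): not NE [P1→C gives 6>2; P2→Q gives 4>1]
(A,S,X): not NE [P2→R gives 9>6; P3→Y gives 9>7]
(A,S,Y): not NE [P1→C gives 9>7; P2→P gives 9>5]
(A,S,Z): not NE [P2→Q gives 4>2; P3→Y gives 9>4]
(B,P,X): not NE [P2→R gives 6>3; P3→Z gives 6>4]
(B,P,Y): not NE [P1→A gives 4>3; P2→R gives 11>8; P3→Z gives 6>4]
(B,P,Z): not NE [P1→D gives 9>8]
(B,Q,X): not NE [P1→D gives 8>4; P2→R gives 6>2; P3→Y gives 8>3]
(B,Q,Y): not NE [P2→R gives 11>8]
(B,Q,Z): not NE [P1→D gives 9>8; P2→R gives 8>4; P3→Y gives 8>1]
(B,R,X): not NE [P1→C gives 6>3; P3→Y gives 9>5]
(B,R,Y): not NE [P1→A gives 7>5]
(B,R,Z): not NE [P3→Y gives 9>8]
(B,S,X): not NE [P1→A gives 9>5; P2→R gives 6>4; P3→Y gives 9>7]
(B,S,Y): not NE [P1→C gives 9>2; P2→R gives 11>4]
(B,S,Z): not NE [P1→A gives 6>3; P2→R gives 8>6; P3→Y gives 9>0]
(C,P,X): not NE [P1→B gives 5>0; P3→Y gives 6>2]
(C,P,Y): not NE [P1→A gives 4>0; P2→Q gives 8>5]
(C,P,Z): not NE [P1→D gives 9>4; P3→Y gives 6>0]
(C,Q,X): not NE [P1→D gives 8>4; P2→P gives 9>7; P3→Z gives 6>0]
(C,Q,Y): not NE [P3→Z gives 6>1]
(C,Q,Z): not NE [P1→D gives 9>5]
(C,R,X): not NE [P2→P gives 9>5]
(C,R,Y): not NE [P1→A gives 7>5; P2→Q gives 8>5]
(C,R,Z): not NE [P2→Q gives 6>0; P3→Y gives 6>1]
(C,S,X): not NE [P1→A gives 9>0; P2→P gives 9>5; P3→Y gives 9>7]
(C,S,Y): not NE [P2→Q gives 8>6]
(C,S,Z): not NE [P1→A gives 6>1; P2→Q gives 6>2; P3→Y gives 9>4]
(D,P,X): not NE [P1→B gives 5>3; P2→Q gives 9>0]
(D,P,Y): not NE [P1→A gives 4>1; P2→Q gives 9>4; P3→X gives 9>6]
(D,P,Z): not NE [P2→R gives 9>1; P3→X gives 9>5]
(D,Q,X): not NE [P3→Y gives 4>3]
(D,Q,Y): not NE [P1→C gives 9>1]
(D,Q,Z): not NE [P2→R gives 9>8; P3→Y gives 4>1]
(D,R,X): not NE [P1→C gives 6>1; P2→Q gives 9>8; P3→Y gives 5>2]
(D,R,Y): not NE [P1→A gives 7>2; P2→Q gives 9>2]
(D,R,Z): not NE [P1→C gives 6>3; P3→Y gives 5>1]
(D,S,X): not NE [P1→A gives 9>1; P2→Q gives 9>8]
(D,S,Y): not NE [P1→C gives 9>5; P2→Q gives 9>4; P3→X gives 8>6]
(D,S,Z): not NE [P1→A gives 6>5; P2→R gives 9>5; P3→X gives 8>2]

PSNE: ∅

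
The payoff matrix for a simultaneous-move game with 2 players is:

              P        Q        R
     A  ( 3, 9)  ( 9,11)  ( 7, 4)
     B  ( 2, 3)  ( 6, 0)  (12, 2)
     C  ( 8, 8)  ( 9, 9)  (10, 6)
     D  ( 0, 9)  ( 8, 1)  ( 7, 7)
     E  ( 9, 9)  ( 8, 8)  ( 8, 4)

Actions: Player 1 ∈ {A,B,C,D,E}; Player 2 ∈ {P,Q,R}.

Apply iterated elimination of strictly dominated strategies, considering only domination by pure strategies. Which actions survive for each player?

Survivors P1:{A,C,E} P2:{P,Q}

P1 drop D (C beats it: P:8>0 Q:9>8 R:10>7)
P2 drop R (P beats it: A:9>4 B:3>2 C:8>6 E:9>4)
P1 drop B (A beats it: P:3>2 Q:9>6)
P1→{A,C,E} P2→{P,Q}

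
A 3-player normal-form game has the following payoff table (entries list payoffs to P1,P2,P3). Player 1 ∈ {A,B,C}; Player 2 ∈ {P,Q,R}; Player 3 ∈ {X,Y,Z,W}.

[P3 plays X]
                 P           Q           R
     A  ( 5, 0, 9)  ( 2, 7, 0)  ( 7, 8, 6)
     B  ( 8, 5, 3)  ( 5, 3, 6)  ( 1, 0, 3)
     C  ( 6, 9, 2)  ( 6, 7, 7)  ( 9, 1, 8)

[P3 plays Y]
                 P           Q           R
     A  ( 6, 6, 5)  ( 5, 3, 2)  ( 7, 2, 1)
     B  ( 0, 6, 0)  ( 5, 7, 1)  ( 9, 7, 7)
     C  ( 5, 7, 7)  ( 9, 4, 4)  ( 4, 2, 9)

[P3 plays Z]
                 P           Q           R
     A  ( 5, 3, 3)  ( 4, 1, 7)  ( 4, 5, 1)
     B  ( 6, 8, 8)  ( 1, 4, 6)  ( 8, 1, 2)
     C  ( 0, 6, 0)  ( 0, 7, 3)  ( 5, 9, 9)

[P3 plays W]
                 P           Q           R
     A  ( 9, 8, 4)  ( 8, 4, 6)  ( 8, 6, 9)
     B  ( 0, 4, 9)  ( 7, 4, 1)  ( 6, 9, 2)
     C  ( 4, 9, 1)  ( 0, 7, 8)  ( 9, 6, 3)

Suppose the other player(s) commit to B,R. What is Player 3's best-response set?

argmax u_3 = {Y}

u_3(X vs B,R) = 3
u_3(Y vs B,R) = 7
u_3(Z vs B,R) = 2
u_3(W vs B,R) = 2
max payoff 7 at {Y}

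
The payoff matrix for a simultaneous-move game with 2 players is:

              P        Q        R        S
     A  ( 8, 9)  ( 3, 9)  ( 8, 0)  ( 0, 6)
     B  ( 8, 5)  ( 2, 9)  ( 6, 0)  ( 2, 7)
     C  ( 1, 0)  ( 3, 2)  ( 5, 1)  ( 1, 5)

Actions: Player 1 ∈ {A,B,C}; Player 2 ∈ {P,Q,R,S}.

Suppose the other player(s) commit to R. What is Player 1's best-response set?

u_1(A vs R) = 8
u_1(B vs R) = 6
u_1(C vs R) = 5
max payoff 8 at {A}

BR_1 = {A}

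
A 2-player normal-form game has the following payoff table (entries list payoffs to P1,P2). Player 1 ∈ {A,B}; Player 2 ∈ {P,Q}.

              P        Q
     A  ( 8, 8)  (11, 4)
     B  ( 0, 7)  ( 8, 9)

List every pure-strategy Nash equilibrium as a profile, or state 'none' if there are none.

(A,P): NE
(A,Q): not NE [P2→P gives 8>4]
(B,P): not NE [P1→A gives 8>0; P2→Q gives 9>7]
(B,Q): not NE [P1→A gives 11>8]

Nash profiles: (A,P)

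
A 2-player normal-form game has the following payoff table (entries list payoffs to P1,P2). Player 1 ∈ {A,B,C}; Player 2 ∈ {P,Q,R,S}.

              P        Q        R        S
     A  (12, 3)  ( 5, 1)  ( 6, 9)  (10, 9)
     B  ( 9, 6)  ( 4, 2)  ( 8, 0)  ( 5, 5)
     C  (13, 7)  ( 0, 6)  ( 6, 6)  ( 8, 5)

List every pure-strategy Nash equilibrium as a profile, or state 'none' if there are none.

Nash profiles: (A,S), (C,P)

(A,P): not NE [P1→C gives 13>12; P2→S gives 9>3]
(A,Q): not NE [P2→S gives 9>1]
(A,R): not NE [P1→B gives 8>6]
(A,S): NE
(B,P): not NE [P1→C gives 13>9]
(B,Q): not NE [P1→A gives 5>4; P2→P gives 6>2]
(B,R): not NE [P2→P gives 6>0]
(B,S): not NE [P1→A gives 10>5; P2→P gives 6>5]
(C,P): NE
(C,Q): not NE [P1→A gives 5>0; P2→P gives 7>6]
(C,R): not NE [P1→B gives 8>6; P2→P gives 7>6]
(C,S): not NE [P1→A gives 10>8; P2→P gives 7>5]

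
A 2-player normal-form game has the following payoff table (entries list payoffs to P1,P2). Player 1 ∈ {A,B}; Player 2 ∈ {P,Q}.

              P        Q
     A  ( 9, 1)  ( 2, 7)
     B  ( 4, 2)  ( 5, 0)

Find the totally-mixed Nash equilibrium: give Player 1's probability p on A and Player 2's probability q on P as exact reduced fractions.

P1 indiff ⇒ q·9+(1-q)·2 = q·4+(1-q)·5 ⇒ q(5) = (1-q)(3) ⇒ q = 3/8
P2 indiff ⇒ p·1+(1-p)·2 = p·7+(1-p)·0 ⇒ p(-6) = (1-p)(-2) ⇒ p = 1/4

(p,q) = (1/4, 3/8)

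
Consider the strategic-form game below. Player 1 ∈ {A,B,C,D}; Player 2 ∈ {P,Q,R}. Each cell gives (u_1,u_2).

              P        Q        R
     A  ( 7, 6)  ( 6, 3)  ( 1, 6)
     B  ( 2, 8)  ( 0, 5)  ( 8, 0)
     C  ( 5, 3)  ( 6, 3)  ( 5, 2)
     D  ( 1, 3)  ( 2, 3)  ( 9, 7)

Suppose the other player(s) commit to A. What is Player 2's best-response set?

BR_2 = {P,R}

u_2(P vs A) = 6
u_2(Q vs A) = 3
u_2(R vs A) = 6
max payoff 6 at {P,R}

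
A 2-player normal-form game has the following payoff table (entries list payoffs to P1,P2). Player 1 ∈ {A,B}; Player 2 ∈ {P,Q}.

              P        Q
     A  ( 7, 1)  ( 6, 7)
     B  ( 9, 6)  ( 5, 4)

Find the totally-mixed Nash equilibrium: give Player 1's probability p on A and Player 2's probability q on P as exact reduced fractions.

(p,q) = (1/4, 1/3)

P1 indiff ⇒ q·7+(1-q)·6 = q·9+(1-q)·5 ⇒ q(-2) = (1-q)(-1) ⇒ q = 1/3
P2 indiff ⇒ p·1+(1-p)·6 = p·7+(1-p)·4 ⇒ p(-6) = (1-p)(-2) ⇒ p = 1/4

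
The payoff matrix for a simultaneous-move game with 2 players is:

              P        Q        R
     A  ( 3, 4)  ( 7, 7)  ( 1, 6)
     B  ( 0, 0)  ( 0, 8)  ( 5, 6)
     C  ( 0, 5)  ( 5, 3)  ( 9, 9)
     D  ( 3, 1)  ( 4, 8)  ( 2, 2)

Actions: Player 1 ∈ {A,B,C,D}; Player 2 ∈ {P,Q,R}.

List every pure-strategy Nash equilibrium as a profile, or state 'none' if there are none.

Nash profiles: (A,Q), (C,R)

(A,P): not NE [P2→Q gives 7>4]
(A,Q): NE
(A,R): not NE [P1→C gives 9>1; P2→Q gives 7>6]
(B,P): not NE [P1→D gives 3>0; P2→Q gives 8>0]
(B,Q): not NE [P1→A gives 7>0]
(B,R): not NE [P1→C gives 9>5; P2→Q gives 8>6]
(C,P): not NE [P1→D gives 3>0; P2→R gives 9>5]
(C,Q): not NE [P1→A gives 7>5; P2→R gives 9>3]
(C,R): NE
(D,P): not NE [P2→Q gives 8>1]
(D,Q): not NE [P1→A gives 7>4]
(D,R): not NE [P1→C gives 9>2; P2→Q gives 8>2]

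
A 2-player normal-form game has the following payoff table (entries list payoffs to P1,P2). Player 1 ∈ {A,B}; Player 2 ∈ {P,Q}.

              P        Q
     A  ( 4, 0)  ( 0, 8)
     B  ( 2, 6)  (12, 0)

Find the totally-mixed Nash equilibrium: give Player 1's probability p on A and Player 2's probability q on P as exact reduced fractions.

P1 mixes 3/7 on A; P2 mixes 6/7 on P

P1 indiff ⇒ q·4+(1-q)·0 = q·2+(1-q)·12 ⇒ q(2) = (1-q)(12) ⇒ q = 6/7
P2 indiff ⇒ p·0+(1-p)·6 = p·8+(1-p)·0 ⇒ p(-8) = (1-p)(-6) ⇒ p = 3/7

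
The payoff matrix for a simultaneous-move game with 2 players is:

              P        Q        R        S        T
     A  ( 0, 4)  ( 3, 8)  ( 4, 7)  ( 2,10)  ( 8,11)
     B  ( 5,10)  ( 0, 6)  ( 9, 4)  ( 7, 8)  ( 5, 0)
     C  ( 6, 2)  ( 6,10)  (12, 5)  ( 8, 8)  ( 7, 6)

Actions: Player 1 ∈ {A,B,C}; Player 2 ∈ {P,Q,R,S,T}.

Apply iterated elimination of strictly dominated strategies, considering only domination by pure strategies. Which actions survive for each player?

Remaining: P1:{A,C} P2:{Q,S,T}

P1 drop B (C beats it: P:6>5 Q:6>0 R:12>9 S:8>7 T:7>5)
P2 drop P (Q beats it: A:8>4 C:10>2)
P2 drop R (Q beats it: A:8>7 C:10>5)
P1→{A,C} P2→{Q,S,T}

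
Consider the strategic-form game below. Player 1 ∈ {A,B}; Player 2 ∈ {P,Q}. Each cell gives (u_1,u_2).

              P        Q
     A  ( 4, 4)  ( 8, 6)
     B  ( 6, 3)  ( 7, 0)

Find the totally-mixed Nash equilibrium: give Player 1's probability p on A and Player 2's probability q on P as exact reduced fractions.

(p,q) = (3/5, 1/3)

P1 indiff ⇒ q·4+(1-q)·8 = q·6+(1-q)·7 ⇒ q(-2) = (1-q)(-1) ⇒ q = 1/3
P2 indiff ⇒ p·4+(1-p)·3 = p·6+(1-p)·0 ⇒ p(-2) = (1-p)(-3) ⇒ p = 3/5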